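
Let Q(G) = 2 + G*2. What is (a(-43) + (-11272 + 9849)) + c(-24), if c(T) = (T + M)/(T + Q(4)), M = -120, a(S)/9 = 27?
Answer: -8188/7 ≈ -1169.7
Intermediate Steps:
Q(G) = 2 + 2*G
a(S) = 243 (a(S) = 9*27 = 243)
c(T) = (-120 + T)/(10 + T) (c(T) = (T - 120)/(T + (2 + 2*4)) = (-120 + T)/(T + (2 + 8)) = (-120 + T)/(T + 10) = (-120 + T)/(10 + T))
(a(-43) + (-11272 + 9849)) + c(-24) = (243 + (-11272 + 9849)) + (-120 - 24)/(10 - 24) = (243 - 1423) - 144/(-14) = -1180 - 1/14*(-144) = -1180 + 72/7 = -8188/7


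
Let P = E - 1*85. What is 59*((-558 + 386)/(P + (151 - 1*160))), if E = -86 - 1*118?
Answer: 5074/149 ≈ 34.054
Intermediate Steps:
E = -204 (E = -86 - 118 = -204)
P = -289 (P = -204 - 1*85 = -204 - 85 = -289)
59*((-558 + 386)/(P + (151 - 1*160))) = 59*((-558 + 386)/(-289 + (151 - 1*160))) = 59*(-172/(-289 + (151 - 160))) = 59*(-172/(-289 - 9)) = 59*(-172/(-298)) = 59*(-172*(-1/298)) = 59*(86/149) = 5074/149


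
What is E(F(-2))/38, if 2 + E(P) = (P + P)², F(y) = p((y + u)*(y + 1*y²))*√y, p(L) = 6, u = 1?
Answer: -145/19 ≈ -7.6316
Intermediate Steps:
F(y) = 6*√y
E(P) = -2 + 4*P² (E(P) = -2 + (P + P)² = -2 + (2*P)² = -2 + 4*P²)
E(F(-2))/38 = (-2 + 4*(6*√(-2))²)/38 = (-2 + 4*(6*(I*√2))²)*(1/38) = (-2 + 4*(6*I*√2)²)*(1/38) = (-2 + 4*(-72))*(1/38) = (-2 - 288)*(1/38) = -290*1/38 = -145/19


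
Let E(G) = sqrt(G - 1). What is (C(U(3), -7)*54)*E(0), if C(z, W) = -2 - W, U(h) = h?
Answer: 270*I ≈ 270.0*I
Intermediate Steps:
E(G) = sqrt(-1 + G)
(C(U(3), -7)*54)*E(0) = ((-2 - 1*(-7))*54)*sqrt(-1 + 0) = ((-2 + 7)*54)*sqrt(-1) = (5*54)*I = 270*I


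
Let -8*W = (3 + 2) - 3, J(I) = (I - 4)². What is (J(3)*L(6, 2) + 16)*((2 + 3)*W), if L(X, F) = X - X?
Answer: -20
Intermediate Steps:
L(X, F) = 0
J(I) = (-4 + I)²
W = -¼ (W = -((3 + 2) - 3)/8 = -(5 - 3)/8 = -⅛*2 = -¼ ≈ -0.25000)
(J(3)*L(6, 2) + 16)*((2 + 3)*W) = ((-4 + 3)²*0 + 16)*((2 + 3)*(-¼)) = ((-1)²*0 + 16)*(5*(-¼)) = (1*0 + 16)*(-5/4) = (0 + 16)*(-5/4) = 16*(-5/4) = -20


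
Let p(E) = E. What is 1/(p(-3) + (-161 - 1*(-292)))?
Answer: 1/128 ≈ 0.0078125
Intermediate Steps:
1/(p(-3) + (-161 - 1*(-292))) = 1/(-3 + (-161 - 1*(-292))) = 1/(-3 + (-161 + 292)) = 1/(-3 + 131) = 1/128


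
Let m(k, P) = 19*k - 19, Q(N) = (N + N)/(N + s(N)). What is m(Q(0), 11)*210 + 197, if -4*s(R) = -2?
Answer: -3793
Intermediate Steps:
s(R) = 1/2 (s(R) = -1/4*(-2) = 1/2)
Q(N) = 2*N/(1/2 + N) (Q(N) = (N + N)/(N + 1/2) = (2*N)/(1/2 + N) = 2*N/(1/2 + N))
m(k, P) = -19 + 19*k
m(Q(0), 11)*210 + 197 = (-19 + 19*(4*0/(1 + 2*0)))*210 + 197 = (-19 + 19*(4*0/(1 + 0)))*210 + 197 = (-19 + 19*(4*0/1))*210 + 197 = (-19 + 19*(4*0*1))*210 + 197 = (-19 + 19*0)*210 + 197 = (-19 + 0)*210 + 197 = -19*210 + 197 = -3990 + 197 = -3793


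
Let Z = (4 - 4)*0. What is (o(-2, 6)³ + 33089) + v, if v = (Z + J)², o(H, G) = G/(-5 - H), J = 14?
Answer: 33277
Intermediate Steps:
Z = 0 (Z = 0*0 = 0)
v = 196 (v = (0 + 14)² = 14² = 196)
(o(-2, 6)³ + 33089) + v = ((-1*6/(5 - 2))³ + 33089) + 196 = ((-1*6/3)³ + 33089) + 196 = ((-1*6*⅓)³ + 33089) + 196 = ((-2)³ + 33089) + 196 = (-8 + 33089) + 196 = 33081 + 196 = 33277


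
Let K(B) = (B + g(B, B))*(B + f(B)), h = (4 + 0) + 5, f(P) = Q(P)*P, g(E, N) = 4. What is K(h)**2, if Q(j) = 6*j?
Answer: 41409225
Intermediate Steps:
f(P) = 6*P**2 (f(P) = (6*P)*P = 6*P**2)
h = 9 (h = 4 + 5 = 9)
K(B) = (4 + B)*(B + 6*B**2) (K(B) = (B + 4)*(B + 6*B**2) = (4 + B)*(B + 6*B**2))
K(h)**2 = (9*(4 + 6*9**2 + 25*9))**2 = (9*(4 + 6*81 + 225))**2 = (9*(4 + 486 + 225))**2 = (9*715)**2 = 6435**2 = 41409225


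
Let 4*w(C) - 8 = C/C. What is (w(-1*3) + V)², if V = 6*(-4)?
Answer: 7569/16 ≈ 473.06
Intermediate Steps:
V = -24
w(C) = 9/4 (w(C) = 2 + (C/C)/4 = 2 + (¼)*1 = 2 + ¼ = 9/4)
(w(-1*3) + V)² = (9/4 - 24)² = (-87/4)² = 7569/16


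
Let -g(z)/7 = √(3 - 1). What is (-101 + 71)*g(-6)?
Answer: 210*√2 ≈ 296.98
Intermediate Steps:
g(z) = -7*√2 (g(z) = -7*√(3 - 1) = -7*√2)
(-101 + 71)*g(-6) = (-101 + 71)*(-7*√2) = -(-210)*√2 = 210*√2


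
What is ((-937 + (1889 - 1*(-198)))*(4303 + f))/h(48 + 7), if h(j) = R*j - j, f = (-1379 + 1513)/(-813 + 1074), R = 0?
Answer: -258339910/2871 ≈ -89983.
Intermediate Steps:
f = 134/261 ≈ 0.51341
h(j) = -j (h(j) = 0*j - j = 0 - j = -j)
((-937 + (1889 - 1*(-198)))*(4303 + f))/h(48 + 7) = ((-937 + (1889 - 1*(-198)))*(4303 + 134/261))/((-(48 + 7))) = ((-937 + (1889 + 198))*(1123217/261))/((-1*55)) = ((-937 + 2087)*(1123217/261))/(-55) = (1150*(1123217/261))*(-1/55) = (1291699550/261)*(-1/55) = -258339910/2871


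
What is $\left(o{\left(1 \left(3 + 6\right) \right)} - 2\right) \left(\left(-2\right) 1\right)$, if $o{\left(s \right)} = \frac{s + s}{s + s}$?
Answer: $2$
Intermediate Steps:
$o{\left(s \right)} = 1$ ($o{\left(s \right)} = \frac{2 s}{2 s} = 2 s \frac{1}{2 s} = 1$)
$\left(o{\left(1 \left(3 + 6\right) \right)} - 2\right) \left(\left(-2\right) 1\right) = \left(1 - 2\right) \left(\left(-2\right) 1\right) = \left(-1\right) \left(-2\right) = 2$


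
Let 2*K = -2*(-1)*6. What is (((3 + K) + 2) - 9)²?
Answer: 4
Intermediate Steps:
K = 6 (K = (-2*(-1)*6)/2 = (2*6)/2 = (½)*12 = 6)
(((3 + K) + 2) - 9)² = (((3 + 6) + 2) - 9)² = ((9 + 2) - 9)² = (11 - 9)² = 2² = 4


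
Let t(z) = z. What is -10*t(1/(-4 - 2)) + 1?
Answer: 8/3 ≈ 2.6667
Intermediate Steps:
-10*t(1/(-4 - 2)) + 1 = -10/(-4 - 2) + 1 = -10/(-6) + 1 = -10*(-⅙) + 1 = 5/3 + 1 = 8/3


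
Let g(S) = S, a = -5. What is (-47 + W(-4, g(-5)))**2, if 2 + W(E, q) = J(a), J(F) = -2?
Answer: 2601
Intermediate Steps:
W(E, q) = -4 (W(E, q) = -2 - 2 = -4)
(-47 + W(-4, g(-5)))**2 = (-47 - 4)**2 = (-51)**2 = 2601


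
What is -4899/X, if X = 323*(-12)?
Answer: 1633/1292 ≈ 1.2639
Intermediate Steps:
X = -3876
-4899/X = -4899/(-3876) = -4899*(-1/3876) = 1633/1292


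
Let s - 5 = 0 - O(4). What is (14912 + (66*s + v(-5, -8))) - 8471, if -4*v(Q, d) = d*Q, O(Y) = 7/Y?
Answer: 13291/2 ≈ 6645.5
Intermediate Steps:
v(Q, d) = -Q*d/4 (v(Q, d) = -d*Q/4 = -Q*d/4)
s = 13/4 (s = 5 + (0 - 7/4) = 5 - 7/4 = 13/4 ≈ 3.2500)
(14912 + (66*s + v(-5, -8))) - 8471 = (14912 + (66*(13/4) - 1/4*(-5)*(-8))) - 8471 = (14912 + (429/2 - 10)) - 8471 = (14912 + 409/2) - 8471 = 30233/2 - 8471 = 13291/2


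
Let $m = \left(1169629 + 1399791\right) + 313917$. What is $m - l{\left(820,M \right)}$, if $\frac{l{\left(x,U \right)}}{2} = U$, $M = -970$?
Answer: $2885277$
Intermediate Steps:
$l{\left(x,U \right)} = 2 U$
$m = 2883337$ ($m = 2569420 + 313917 = 2883337$)
$m - l{\left(820,M \right)} = 2883337 - 2 \left(-970\right) = 2883337 - -1940 = 2883337 + 1940 = 2885277$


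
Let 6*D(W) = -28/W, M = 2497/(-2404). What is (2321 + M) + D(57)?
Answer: 953665321/411084 ≈ 2319.9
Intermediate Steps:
M = -2497/2404 (M = 2497*(-1/2404) = -2497/2404 ≈ -1.0387)
D(W) = -14/(3*W) (D(W) = (-28/W)/6 = -14/(3*W))
(2321 + M) + D(57) = (2321 - 2497/2404) - 14/3/57 = 5577187/2404 - 14/3*1/57 = 5577187/2404 - 14/171 = 953665321/411084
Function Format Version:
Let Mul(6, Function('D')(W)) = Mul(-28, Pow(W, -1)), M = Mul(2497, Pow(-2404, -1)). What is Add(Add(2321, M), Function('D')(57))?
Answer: Rational(953665321, 411084) ≈ 2319.9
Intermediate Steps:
M = Rational(-2497, 2404) (M = Mul(2497, Rational(-1, 2404)) = Rational(-2497, 2404) ≈ -1.0387)
Function('D')(W) = Mul(Rational(-14, 3), Pow(W, -1)) (Function('D')(W) = Mul(Rational(1, 6), Mul(-28, Pow(W, -1))) = Mul(Rational(-14, 3), Pow(W, -1)))
Add(Add(2321, M), Function('D')(57)) = Add(Add(2321, Rational(-2497, 2404)), Mul(Rational(-14, 3), Pow(57, -1))) = Add(Rational(5577187, 2404), Mul(Rational(-14, 3), Rational(1, 57))) = Add(Rational(5577187, 2404), Rational(-14, 171)) = Rational(953665321, 411084)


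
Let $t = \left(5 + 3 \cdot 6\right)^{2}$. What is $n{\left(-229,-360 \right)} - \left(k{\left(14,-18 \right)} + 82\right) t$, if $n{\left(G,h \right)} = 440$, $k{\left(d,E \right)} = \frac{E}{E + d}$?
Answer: $- \frac{90637}{2} \approx -45319.0$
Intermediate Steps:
$t = 529$ ($t = \left(5 + 18\right)^{2} = 23^{2} = 529$)
$n{\left(-229,-360 \right)} - \left(k{\left(14,-18 \right)} + 82\right) t = 440 - \left(- \frac{18}{-18 + 14} + 82\right) 529 = 440 - \left(- \frac{18}{-4} + 82\right) 529 = 440 - \left(\left(-18\right) \left(- \frac{1}{4}\right) + 82\right) 529 = 440 - \left(\frac{9}{2} + 82\right) 529 = 440 - \frac{173}{2} \cdot 529 = 440 - \frac{91517}{2} = - \frac{90637}{2}$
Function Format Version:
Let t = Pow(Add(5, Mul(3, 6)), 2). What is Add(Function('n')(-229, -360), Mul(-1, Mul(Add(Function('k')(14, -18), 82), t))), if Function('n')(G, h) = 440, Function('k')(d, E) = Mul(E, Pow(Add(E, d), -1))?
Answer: Rational(-90637, 2) ≈ -45319.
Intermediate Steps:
t = 529 (t = Pow(Add(5, 18), 2) = Pow(23, 2) = 529)
Add(Function('n')(-229, -360), Mul(-1, Mul(Add(Function('k')(14, -18), 82), t))) = Add(440, Mul(-1, Mul(Add(Mul(-18, Pow(Add(-18, 14), -1)), 82), 529))) = Add(440, Mul(-1, Mul(Add(Mul(-18, Pow(-4, -1)), 82), 529))) = Add(440, Mul(-1, Mul(Add(Mul(-18, Rational(-1, 4)), 82), 529))) = Add(440, Mul(-1, Mul(Add(Rational(9, 2), 82), 529))) = Add(440, Mul(-1, Mul(Rational(173, 2), 529))) = Add(440, Mul(-1, Rational(91517, 2))) = Add(440, Rational(-91517, 2)) = Rational(-90637, 2)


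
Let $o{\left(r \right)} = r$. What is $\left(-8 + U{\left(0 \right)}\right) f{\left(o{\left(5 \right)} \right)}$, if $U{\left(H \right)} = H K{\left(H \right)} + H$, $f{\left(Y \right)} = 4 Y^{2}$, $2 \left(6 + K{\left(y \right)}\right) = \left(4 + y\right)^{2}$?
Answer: $-800$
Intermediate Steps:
$K{\left(y \right)} = -6 + \frac{\left(4 + y\right)^{2}}{2}$
$U{\left(H \right)} = H + H \left(-6 + \frac{\left(4 + H\right)^{2}}{2}\right)$ ($U{\left(H \right)} = H \left(-6 + \frac{\left(4 + H\right)^{2}}{2}\right) + H = H + H \left(-6 + \frac{\left(4 + H\right)^{2}}{2}\right)$)
$\left(-8 + U{\left(0 \right)}\right) f{\left(o{\left(5 \right)} \right)} = \left(-8 + \frac{1}{2} \cdot 0 \left(-10 + \left(4 + 0\right)^{2}\right)\right) 4 \cdot 5^{2} = \left(-8 + \frac{1}{2} \cdot 0 \left(-10 + 4^{2}\right)\right) 4 \cdot 25 = \left(-8 + \frac{1}{2} \cdot 0 \left(-10 + 16\right)\right) 100 = \left(-8 + \frac{1}{2} \cdot 0 \cdot 6\right) 100 = \left(-8 + 0\right) 100 = \left(-8\right) 100 = -800$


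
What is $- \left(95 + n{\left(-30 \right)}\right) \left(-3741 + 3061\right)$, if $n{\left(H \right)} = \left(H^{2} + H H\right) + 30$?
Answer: $1309000$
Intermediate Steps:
$n{\left(H \right)} = 30 + 2 H^{2}$ ($n{\left(H \right)} = \left(H^{2} + H^{2}\right) + 30 = 2 H^{2} + 30 = 30 + 2 H^{2}$)
$- \left(95 + n{\left(-30 \right)}\right) \left(-3741 + 3061\right) = - \left(95 + \left(30 + 2 \left(-30\right)^{2}\right)\right) \left(-3741 + 3061\right) = - \left(95 + \left(30 + 2 \cdot 900\right)\right) \left(-680\right) = - \left(95 + \left(30 + 1800\right)\right) \left(-680\right) = - \left(95 + 1830\right) \left(-680\right) = - 1925 \left(-680\right) = \left(-1\right) \left(-1309000\right) = 1309000$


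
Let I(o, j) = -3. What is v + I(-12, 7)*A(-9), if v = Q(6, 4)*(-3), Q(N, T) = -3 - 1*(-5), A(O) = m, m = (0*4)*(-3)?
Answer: -6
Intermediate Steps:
m = 0 (m = 0*(-3) = 0)
A(O) = 0
Q(N, T) = 2 (Q(N, T) = -3 + 5 = 2)
v = -6 (v = 2*(-3) = -6)
v + I(-12, 7)*A(-9) = -6 - 3*0 = -6 + 0 = -6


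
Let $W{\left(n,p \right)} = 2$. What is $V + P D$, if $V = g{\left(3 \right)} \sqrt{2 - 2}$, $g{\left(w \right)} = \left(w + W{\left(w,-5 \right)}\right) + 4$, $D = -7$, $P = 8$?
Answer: $-56$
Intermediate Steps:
$g{\left(w \right)} = 6 + w$ ($g{\left(w \right)} = \left(w + 2\right) + 4 = \left(2 + w\right) + 4 = 6 + w$)
$V = 0$ ($V = \left(6 + 3\right) \sqrt{2 - 2} = 9 \sqrt{0} = 9 \cdot 0 = 0$)
$V + P D = 0 + 8 \left(-7\right) = 0 - 56 = -56$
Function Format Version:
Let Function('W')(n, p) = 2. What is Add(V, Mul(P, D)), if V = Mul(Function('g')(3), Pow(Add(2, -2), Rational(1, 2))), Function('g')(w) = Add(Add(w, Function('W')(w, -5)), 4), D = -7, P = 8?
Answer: -56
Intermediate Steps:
Function('g')(w) = Add(6, w) (Function('g')(w) = Add(Add(w, 2), 4) = Add(Add(2, w), 4) = Add(6, w))
V = 0 (V = Mul(Add(6, 3), Pow(Add(2, -2), Rational(1, 2))) = Mul(9, Pow(0, Rational(1, 2))) = Mul(9, 0) = 0)
Add(V, Mul(P, D)) = Add(0, Mul(8, -7)) = Add(0, -56) = -56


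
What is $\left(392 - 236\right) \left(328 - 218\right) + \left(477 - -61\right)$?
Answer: $17698$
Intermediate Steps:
$\left(392 - 236\right) \left(328 - 218\right) + \left(477 - -61\right) = \left(392 - 236\right) \left(328 - 218\right) + \left(477 + 61\right) = 156 \cdot 110 + 538 = 17160 + 538 = 17698$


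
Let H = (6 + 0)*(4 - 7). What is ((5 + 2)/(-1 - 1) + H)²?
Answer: 1849/4 ≈ 462.25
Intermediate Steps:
H = -18 (H = 6*(-3) = -18)
((5 + 2)/(-1 - 1) + H)² = ((5 + 2)/(-1 - 1) - 18)² = (7/(-2) - 18)² = (7*(-½) - 18)² = (-7/2 - 18)² = (-43/2)² = 1849/4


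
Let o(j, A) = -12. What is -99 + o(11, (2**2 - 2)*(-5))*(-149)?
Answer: 1689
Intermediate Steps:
-99 + o(11, (2**2 - 2)*(-5))*(-149) = -99 - 12*(-149) = -99 + 1788 = 1689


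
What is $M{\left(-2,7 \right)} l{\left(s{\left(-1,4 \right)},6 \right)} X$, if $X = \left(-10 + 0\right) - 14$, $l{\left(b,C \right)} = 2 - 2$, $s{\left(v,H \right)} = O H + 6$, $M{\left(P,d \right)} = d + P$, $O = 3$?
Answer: $0$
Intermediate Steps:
$M{\left(P,d \right)} = P + d$
$s{\left(v,H \right)} = 6 + 3 H$ ($s{\left(v,H \right)} = 3 H + 6 = 6 + 3 H$)
$l{\left(b,C \right)} = 0$ ($l{\left(b,C \right)} = 2 - 2 = 0$)
$X = -24$ ($X = -10 - 14 = -24$)
$M{\left(-2,7 \right)} l{\left(s{\left(-1,4 \right)},6 \right)} X = \left(-2 + 7\right) 0 \left(-24\right) = 5 \cdot 0 \left(-24\right) = 0 \left(-24\right) = 0$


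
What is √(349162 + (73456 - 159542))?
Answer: 2*√65769 ≈ 512.91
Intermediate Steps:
√(349162 + (73456 - 159542)) = √(349162 - 86086) = √263076 = 2*√65769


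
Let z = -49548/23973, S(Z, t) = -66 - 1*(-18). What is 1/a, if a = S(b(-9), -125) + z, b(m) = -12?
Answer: -7991/400084 ≈ -0.019973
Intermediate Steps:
S(Z, t) = -48 (S(Z, t) = -66 + 18 = -48)
z = -16516/7991 (z = -49548*1/23973 = -16516/7991 ≈ -2.0668)
a = -400084/7991 (a = -48 - 16516/7991 = -400084/7991 ≈ -50.067)
1/a = 1/(-400084/7991) = -7991/400084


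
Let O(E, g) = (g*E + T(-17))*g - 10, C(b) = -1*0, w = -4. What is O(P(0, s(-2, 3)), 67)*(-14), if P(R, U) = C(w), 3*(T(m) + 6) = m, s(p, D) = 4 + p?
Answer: 33250/3 ≈ 11083.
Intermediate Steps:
T(m) = -6 + m/3
C(b) = 0
P(R, U) = 0
O(E, g) = -10 + g*(-35/3 + E*g) (O(E, g) = (g*E + (-6 + (⅓)*(-17)))*g - 10 = (E*g + (-6 - 17/3))*g - 10 = (E*g - 35/3)*g - 10 = (-35/3 + E*g)*g - 10 = g*(-35/3 + E*g) - 10 = -10 + g*(-35/3 + E*g))
O(P(0, s(-2, 3)), 67)*(-14) = (-10 - 35/3*67 + 0*67²)*(-14) = (-10 - 2345/3 + 0*4489)*(-14) = (-10 - 2345/3 + 0)*(-14) = -2375/3*(-14) = 33250/3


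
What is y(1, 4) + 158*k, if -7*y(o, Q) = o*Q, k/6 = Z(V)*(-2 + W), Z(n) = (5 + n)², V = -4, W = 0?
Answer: -13276/7 ≈ -1896.6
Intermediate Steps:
k = -12 (k = 6*((5 - 4)²*(-2 + 0)) = 6*(1²*(-2)) = 6*(1*(-2)) = 6*(-2) = -12)
y(o, Q) = -Q*o/7 (y(o, Q) = -o*Q/7 = -Q*o/7)
y(1, 4) + 158*k = -⅐*4*1 + 158*(-12) = -4/7 - 1896 = -13276/7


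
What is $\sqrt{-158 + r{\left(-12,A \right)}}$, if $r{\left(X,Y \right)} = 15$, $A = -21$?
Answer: $i \sqrt{143} \approx 11.958 i$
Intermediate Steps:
$\sqrt{-158 + r{\left(-12,A \right)}} = \sqrt{-158 + 15} = \sqrt{-143} = i \sqrt{143}$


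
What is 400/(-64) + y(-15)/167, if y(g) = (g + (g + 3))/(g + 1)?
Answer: -29171/4676 ≈ -6.2384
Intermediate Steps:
y(g) = (3 + 2*g)/(1 + g) (y(g) = (g + (3 + g))/(1 + g) = (3 + 2*g)/(1 + g))
400/(-64) + y(-15)/167 = 400/(-64) + ((3 + 2*(-15))/(1 - 15))/167 = 400*(-1/64) + ((3 - 30)/(-14))*(1/167) = -25/4 - 1/14*(-27)*(1/167) = -25/4 + (27/14)*(1/167) = -25/4 + 27/2338 = -29171/4676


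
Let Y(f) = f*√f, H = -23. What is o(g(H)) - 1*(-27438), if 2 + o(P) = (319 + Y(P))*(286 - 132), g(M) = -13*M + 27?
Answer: 76562 + 50204*√326 ≈ 9.8302e+5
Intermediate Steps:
Y(f) = f^(3/2)
g(M) = 27 - 13*M
o(P) = 49124 + 154*P^(3/2) (o(P) = -2 + (319 + P^(3/2))*(286 - 132) = -2 + (319 + P^(3/2))*154 = -2 + (49126 + 154*P^(3/2)) = 49124 + 154*P^(3/2))
o(g(H)) - 1*(-27438) = (49124 + 154*(27 - 13*(-23))^(3/2)) - 1*(-27438) = (49124 + 154*(27 + 299)^(3/2)) + 27438 = (49124 + 154*326^(3/2)) + 27438 = (49124 + 154*(326*√326)) + 27438 = (49124 + 50204*√326) + 27438 = 76562 + 50204*√326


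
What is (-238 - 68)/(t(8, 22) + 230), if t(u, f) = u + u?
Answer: -51/41 ≈ -1.2439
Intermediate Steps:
t(u, f) = 2*u
(-238 - 68)/(t(8, 22) + 230) = (-238 - 68)/(2*8 + 230) = -306/(16 + 230) = -306/246 = -306*1/246 = -51/41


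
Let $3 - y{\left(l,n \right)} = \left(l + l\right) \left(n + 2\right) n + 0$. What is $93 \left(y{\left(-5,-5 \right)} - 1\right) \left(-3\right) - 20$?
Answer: $-42428$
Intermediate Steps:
$y{\left(l,n \right)} = 3 - 2 l n \left(2 + n\right)$ ($y{\left(l,n \right)} = 3 - \left(\left(l + l\right) \left(n + 2\right) n + 0\right) = 3 - \left(2 l \left(2 + n\right) n + 0\right) = 3 - \left(2 l n \left(2 + n\right) + 0\right) = 3 - 2 l n \left(2 + n\right)$)
$93 \left(y{\left(-5,-5 \right)} - 1\right) \left(-3\right) - 20 = 93 \left(\left(3 - \left(-20\right) \left(-5\right) - - 10 \left(-5\right)^{2}\right) - 1\right) \left(-3\right) - 20 = 93 \left(\left(3 - 100 - \left(-10\right) 25\right) - 1\right) \left(-3\right) - 20 = 93 \left(\left(3 - 100 + 250\right) - 1\right) \left(-3\right) - 20 = 93 \left(153 - 1\right) \left(-3\right) - 20 = 93 \cdot 152 \left(-3\right) - 20 = 93 \left(-456\right) - 20 = -42408 - 20 = -42428$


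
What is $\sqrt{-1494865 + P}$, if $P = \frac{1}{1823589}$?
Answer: $\frac{2 i \sqrt{138087192716709641}}{607863} \approx 1222.6 i$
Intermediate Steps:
$P = \frac{1}{1823589} \approx 5.4837 \cdot 10^{-7}$
$\sqrt{-1494865 + P} = \sqrt{-1494865 + \frac{1}{1823589}} = \sqrt{- \frac{2726019370484}{1823589}} = \frac{2 i \sqrt{138087192716709641}}{607863}$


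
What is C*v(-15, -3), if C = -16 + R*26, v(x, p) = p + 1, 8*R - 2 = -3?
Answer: 77/2 ≈ 38.500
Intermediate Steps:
R = -1/8 (R = 1/4 + (1/8)*(-3) = 1/4 - 3/8 = -1/8 ≈ -0.12500)
v(x, p) = 1 + p
C = -77/4 (C = -16 - 1/8*26 = -16 - 13/4 = -77/4 ≈ -19.250)
C*v(-15, -3) = -77*(1 - 3)/4 = -77/4*(-2) = 77/2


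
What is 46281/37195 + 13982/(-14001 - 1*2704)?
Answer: 50612723/124268495 ≈ 0.40729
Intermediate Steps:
46281/37195 + 13982/(-14001 - 1*2704) = 46281*(1/37195) + 13982/(-14001 - 2704) = 46281/37195 + 13982/(-16705) = 46281/37195 + 13982*(-1/16705) = 46281/37195 - 13982/16705 = 50612723/124268495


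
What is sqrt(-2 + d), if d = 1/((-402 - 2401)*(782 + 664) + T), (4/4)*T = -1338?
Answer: I*sqrt(8219388830907)/2027238 ≈ 1.4142*I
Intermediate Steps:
T = -1338
d = -1/4054476 (d = 1/((-402 - 2401)*(782 + 664) - 1338) = 1/(-2803*1446 - 1338) = 1/(-4053138 - 1338) = 1/(-4054476) = -1/4054476 ≈ -2.4664e-7)
sqrt(-2 + d) = sqrt(-2 - 1/4054476) = sqrt(-8108953/4054476) = I*sqrt(8219388830907)/2027238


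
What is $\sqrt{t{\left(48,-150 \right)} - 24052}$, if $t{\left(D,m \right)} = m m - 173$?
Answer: $5 i \sqrt{69} \approx 41.533 i$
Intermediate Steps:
$t{\left(D,m \right)} = -173 + m^{2}$ ($t{\left(D,m \right)} = m^{2} - 173 = -173 + m^{2}$)
$\sqrt{t{\left(48,-150 \right)} - 24052} = \sqrt{\left(-173 + \left(-150\right)^{2}\right) - 24052} = \sqrt{\left(-173 + 22500\right) - 24052} = \sqrt{22327 - 24052} = \sqrt{-1725} = 5 i \sqrt{69}$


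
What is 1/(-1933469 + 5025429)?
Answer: 1/3091960 ≈ 3.2342e-7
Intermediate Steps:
1/(-1933469 + 5025429) = 1/3091960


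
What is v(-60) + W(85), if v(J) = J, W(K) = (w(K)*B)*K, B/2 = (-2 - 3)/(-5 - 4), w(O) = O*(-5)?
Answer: -361790/9 ≈ -40199.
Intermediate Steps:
w(O) = -5*O
B = 10/9 (B = 2*((-2 - 3)/(-5 - 4)) = 2*(-5/(-9)) = 2*(-5*(-⅑)) = 2*(5/9) = 10/9 ≈ 1.1111)
W(K) = -50*K²/9 (W(K) = (-5*K*(10/9))*K = (-50*K/9)*K = -50*K²/9)
v(-60) + W(85) = -60 - 50/9*85² = -60 - 50/9*7225 = -60 - 361250/9 = -361790/9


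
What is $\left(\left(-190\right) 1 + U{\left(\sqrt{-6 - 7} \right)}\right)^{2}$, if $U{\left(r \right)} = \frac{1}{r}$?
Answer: $\frac{\left(2470 + i \sqrt{13}\right)^{2}}{169} \approx 36100.0 + 105.39 i$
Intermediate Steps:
$\left(\left(-190\right) 1 + U{\left(\sqrt{-6 - 7} \right)}\right)^{2} = \left(\left(-190\right) 1 + \frac{1}{\sqrt{-6 - 7}}\right)^{2} = \left(-190 + \frac{1}{\sqrt{-13}}\right)^{2} = \left(-190 + \frac{1}{i \sqrt{13}}\right)^{2} = \left(-190 - \frac{i \sqrt{13}}{13}\right)^{2}$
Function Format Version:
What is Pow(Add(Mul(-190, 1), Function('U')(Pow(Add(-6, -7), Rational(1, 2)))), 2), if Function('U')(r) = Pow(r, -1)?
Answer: Mul(Rational(1, 169), Pow(Add(2470, Mul(I, Pow(13, Rational(1, 2)))), 2)) ≈ Add(36100., Mul(105.39, I))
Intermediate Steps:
Pow(Add(Mul(-190, 1), Function('U')(Pow(Add(-6, -7), Rational(1, 2)))), 2) = Pow(Add(Mul(-190, 1), Pow(Pow(Add(-6, -7), Rational(1, 2)), -1)), 2) = Pow(Add(-190, Pow(Pow(-13, Rational(1, 2)), -1)), 2) = Pow(Add(-190, Pow(Mul(I, Pow(13, Rational(1, 2))), -1)), 2) = Pow(Add(-190, Mul(Rational(-1, 13), I, Pow(13, Rational(1, 2)))), 2)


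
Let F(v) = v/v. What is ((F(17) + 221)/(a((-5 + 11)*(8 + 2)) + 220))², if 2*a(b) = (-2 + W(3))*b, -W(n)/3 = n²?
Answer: 12321/105625 ≈ 0.11665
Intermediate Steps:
W(n) = -3*n²
a(b) = -29*b/2 (a(b) = ((-2 - 3*3²)*b)/2 = ((-2 - 3*9)*b)/2 = ((-2 - 27)*b)/2 = (-29*b)/2 = -29*b/2)
F(v) = 1
((F(17) + 221)/(a((-5 + 11)*(8 + 2)) + 220))² = ((1 + 221)/(-29*(-5 + 11)*(8 + 2)/2 + 220))² = (222/(-87*10 + 220))² = (222/(-29/2*60 + 220))² = (222/(-870 + 220))² = (222/(-650))² = (222*(-1/650))² = (-111/325)² = 12321/105625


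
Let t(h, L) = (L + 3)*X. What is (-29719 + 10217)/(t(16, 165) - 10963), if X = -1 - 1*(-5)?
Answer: 19502/10291 ≈ 1.8951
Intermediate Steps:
X = 4 (X = -1 + 5 = 4)
t(h, L) = 12 + 4*L (t(h, L) = (L + 3)*4 = (3 + L)*4 = 12 + 4*L)
(-29719 + 10217)/(t(16, 165) - 10963) = (-29719 + 10217)/((12 + 4*165) - 10963) = -19502/((12 + 660) - 10963) = -19502/(672 - 10963) = -19502/(-10291) = -19502*(-1/10291) = 19502/10291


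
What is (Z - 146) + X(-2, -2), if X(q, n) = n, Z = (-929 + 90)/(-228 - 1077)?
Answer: -192301/1305 ≈ -147.36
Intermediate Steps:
Z = 839/1305 (Z = -839/(-1305) = -839*(-1/1305) = 839/1305 ≈ 0.64291)
(Z - 146) + X(-2, -2) = (839/1305 - 146) - 2 = -189691/1305 - 2 = -192301/1305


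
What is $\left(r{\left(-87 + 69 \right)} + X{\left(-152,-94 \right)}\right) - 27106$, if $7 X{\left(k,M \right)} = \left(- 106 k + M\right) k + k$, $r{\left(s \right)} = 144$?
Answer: $- \frac{2623622}{7} \approx -3.748 \cdot 10^{5}$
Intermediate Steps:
$X{\left(k,M \right)} = \frac{k}{7} + \frac{k \left(M - 106 k\right)}{7}$ ($X{\left(k,M \right)} = \frac{\left(- 106 k + M\right) k + k}{7} = \frac{\left(M - 106 k\right) k + k}{7} = \frac{k \left(M - 106 k\right) + k}{7} = \frac{k + k \left(M - 106 k\right)}{7} = \frac{k}{7} + \frac{k \left(M - 106 k\right)}{7}$)
$\left(r{\left(-87 + 69 \right)} + X{\left(-152,-94 \right)}\right) - 27106 = \left(144 + \frac{1}{7} \left(-152\right) \left(1 - 94 - -16112\right)\right) - 27106 = \left(144 + \frac{1}{7} \left(-152\right) \left(1 - 94 + 16112\right)\right) - 27106 = \left(144 + \frac{1}{7} \left(-152\right) 16019\right) - 27106 = \left(144 - \frac{2434888}{7}\right) - 27106 = - \frac{2433880}{7} - 27106 = - \frac{2623622}{7}$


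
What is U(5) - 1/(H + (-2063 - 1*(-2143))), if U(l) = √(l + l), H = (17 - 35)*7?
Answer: 1/46 + √10 ≈ 3.1840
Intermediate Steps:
H = -126 (H = -18*7 = -126)
U(l) = √2*√l (U(l) = √(2*l) = √2*√l)
U(5) - 1/(H + (-2063 - 1*(-2143))) = √2*√5 - 1/(-126 + (-2063 - 1*(-2143))) = √10 - 1/(-126 + (-2063 + 2143)) = √10 - 1/(-126 + 80) = √10 - 1/(-46) = √10 - 1*(-1/46) = √10 + 1/46 = 1/46 + √10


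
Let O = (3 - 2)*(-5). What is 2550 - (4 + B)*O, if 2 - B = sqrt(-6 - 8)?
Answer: 2580 - 5*I*sqrt(14) ≈ 2580.0 - 18.708*I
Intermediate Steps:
B = 2 - I*sqrt(14) (B = 2 - sqrt(-6 - 8) = 2 - sqrt(-14) = 2 - I*sqrt(14) ≈ 2.0 - 3.7417*I)
O = -5 (O = 1*(-5) = -5)
2550 - (4 + B)*O = 2550 - (4 + (2 - I*sqrt(14)))*(-5) = 2550 - (6 - I*sqrt(14))*(-5) = 2550 - (-30 + 5*I*sqrt(14)) = 2550 + (30 - 5*I*sqrt(14)) = 2580 - 5*I*sqrt(14)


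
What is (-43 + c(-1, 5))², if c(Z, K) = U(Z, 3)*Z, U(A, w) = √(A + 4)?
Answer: (43 + √3)² ≈ 2001.0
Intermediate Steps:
U(A, w) = √(4 + A)
c(Z, K) = Z*√(4 + Z) (c(Z, K) = √(4 + Z)*Z = Z*√(4 + Z))
(-43 + c(-1, 5))² = (-43 - √(4 - 1))² = (-43 - √3)²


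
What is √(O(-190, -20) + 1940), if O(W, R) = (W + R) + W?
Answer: 2*√385 ≈ 39.243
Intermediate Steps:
O(W, R) = R + 2*W (O(W, R) = (R + W) + W = R + 2*W)
√(O(-190, -20) + 1940) = √((-20 + 2*(-190)) + 1940) = √((-20 - 380) + 1940) = √(-400 + 1940) = √1540 = 2*√385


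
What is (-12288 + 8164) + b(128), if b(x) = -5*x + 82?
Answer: -4682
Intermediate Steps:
b(x) = 82 - 5*x
(-12288 + 8164) + b(128) = (-12288 + 8164) + (82 - 5*128) = -4124 + (82 - 640) = -4124 - 558 = -4682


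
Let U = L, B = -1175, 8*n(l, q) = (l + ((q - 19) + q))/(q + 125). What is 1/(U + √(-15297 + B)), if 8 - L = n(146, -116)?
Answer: 5448/9539401 - 1152*I*√4118/9539401 ≈ 0.0005711 - 0.0077495*I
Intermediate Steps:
n(l, q) = (-19 + l + 2*q)/(8*(125 + q)) (n(l, q) = ((l + ((q - 19) + q))/(q + 125))/8 = ((l + ((-19 + q) + q))/(125 + q))/8 = ((l + (-19 + 2*q))/(125 + q))/8 = ((-19 + l + 2*q)/(125 + q))/8 = (-19 + l + 2*q)/(8*(125 + q)))
L = 227/24 (L = 8 - (-19 + 146 + 2*(-116))/(8*(125 - 116)) = 8 - (-19 + 146 - 232)/(8*9) = 8 - (-105)/(8*9) = 8 - 1*(-35/24) = 8 + 35/24 = 227/24 ≈ 9.4583)
U = 227/24 ≈ 9.4583
1/(U + √(-15297 + B)) = 1/(227/24 + √(-15297 - 1175)) = 1/(227/24 + √(-16472)) = 1/(227/24 + 2*I*√4118)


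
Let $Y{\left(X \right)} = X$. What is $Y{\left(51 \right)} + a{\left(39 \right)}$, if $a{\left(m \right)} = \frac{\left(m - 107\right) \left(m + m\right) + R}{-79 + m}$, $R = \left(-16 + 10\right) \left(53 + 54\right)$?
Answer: $\frac{3993}{20} \approx 199.65$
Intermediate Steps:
$R = -642$ ($R = \left(-6\right) 107 = -642$)
$a{\left(m \right)} = \frac{-642 + 2 m \left(-107 + m\right)}{-79 + m}$ ($a{\left(m \right)} = \frac{\left(m - 107\right) \left(m + m\right) - 642}{-79 + m} = \frac{\left(-107 + m\right) 2 m - 642}{-79 + m} = \frac{2 m \left(-107 + m\right) - 642}{-79 + m} = \frac{-642 + 2 m \left(-107 + m\right)}{-79 + m}$)
$Y{\left(51 \right)} + a{\left(39 \right)} = 51 + \frac{2 \left(-321 + 39^{2} - 4173\right)}{-79 + 39} = 51 + \frac{2 \left(-321 + 1521 - 4173\right)}{-40} = 51 + 2 \left(- \frac{1}{40}\right) \left(-2973\right) = 51 + \frac{2973}{20} = \frac{3993}{20}$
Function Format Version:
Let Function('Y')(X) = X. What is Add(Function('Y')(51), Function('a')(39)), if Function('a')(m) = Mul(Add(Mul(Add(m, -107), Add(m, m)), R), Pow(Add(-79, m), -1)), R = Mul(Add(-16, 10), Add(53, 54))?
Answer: Rational(3993, 20) ≈ 199.65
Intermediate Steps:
R = -642 (R = Mul(-6, 107) = -642)
Function('a')(m) = Mul(Pow(Add(-79, m), -1), Add(-642, Mul(2, m, Add(-107, m)))) (Function('a')(m) = Mul(Add(Mul(Add(m, -107), Add(m, m)), -642), Pow(Add(-79, m), -1)) = Mul(Add(Mul(Add(-107, m), Mul(2, m)), -642), Pow(Add(-79, m), -1)) = Mul(Add(Mul(2, m, Add(-107, m)), -642), Pow(Add(-79, m), -1)) = Mul(Add(-642, Mul(2, m, Add(-107, m))), Pow(Add(-79, m), -1)) = Mul(Pow(Add(-79, m), -1), Add(-642, Mul(2, m, Add(-107, m)))))
Add(Function('Y')(51), Function('a')(39)) = Add(51, Mul(2, Pow(Add(-79, 39), -1), Add(-321, Pow(39, 2), Mul(-107, 39)))) = Add(51, Mul(2, Pow(-40, -1), Add(-321, 1521, -4173))) = Add(51, Mul(2, Rational(-1, 40), -2973)) = Add(51, Rational(2973, 20)) = Rational(3993, 20)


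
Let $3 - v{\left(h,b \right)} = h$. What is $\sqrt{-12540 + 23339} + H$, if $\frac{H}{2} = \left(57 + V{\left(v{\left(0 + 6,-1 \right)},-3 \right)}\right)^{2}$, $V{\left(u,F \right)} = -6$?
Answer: $5202 + \sqrt{10799} \approx 5305.9$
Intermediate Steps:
$v{\left(h,b \right)} = 3 - h$
$H = 5202$ ($H = 2 \left(57 - 6\right)^{2} = 2 \cdot 51^{2} = 2 \cdot 2601 = 5202$)
$\sqrt{-12540 + 23339} + H = \sqrt{-12540 + 23339} + 5202 = \sqrt{10799} + 5202 = 5202 + \sqrt{10799}$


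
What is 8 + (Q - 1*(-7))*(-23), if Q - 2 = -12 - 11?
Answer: 330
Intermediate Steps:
Q = -21 (Q = 2 + (-12 - 11) = 2 - 23 = -21)
8 + (Q - 1*(-7))*(-23) = 8 + (-21 - 1*(-7))*(-23) = 8 + (-21 + 7)*(-23) = 8 - 14*(-23) = 8 + 322 = 330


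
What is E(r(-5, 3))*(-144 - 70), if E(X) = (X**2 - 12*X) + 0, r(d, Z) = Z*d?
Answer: -86670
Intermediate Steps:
E(X) = X**2 - 12*X
E(r(-5, 3))*(-144 - 70) = ((3*(-5))*(-12 + 3*(-5)))*(-144 - 70) = -15*(-12 - 15)*(-214) = -15*(-27)*(-214) = 405*(-214) = -86670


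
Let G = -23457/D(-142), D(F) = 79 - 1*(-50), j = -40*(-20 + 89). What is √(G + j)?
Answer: I*√5439457/43 ≈ 54.239*I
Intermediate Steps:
j = -2760 (j = -40*69 = -2760)
D(F) = 129 (D(F) = 79 + 50 = 129)
G = -7819/43 (G = -23457/129 = -23457*1/129 = -7819/43 ≈ -181.84)
√(G + j) = √(-7819/43 - 2760) = √(-126499/43) = I*√5439457/43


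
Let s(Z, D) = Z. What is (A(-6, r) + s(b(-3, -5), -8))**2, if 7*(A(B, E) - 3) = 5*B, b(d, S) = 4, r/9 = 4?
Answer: 361/49 ≈ 7.3673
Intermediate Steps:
r = 36 (r = 9*4 = 36)
A(B, E) = 3 + 5*B/7 (A(B, E) = 3 + (5*B)/7 = 3 + 5*B/7)
(A(-6, r) + s(b(-3, -5), -8))**2 = ((3 + (5/7)*(-6)) + 4)**2 = ((3 - 30/7) + 4)**2 = (-9/7 + 4)**2 = (19/7)**2 = 361/49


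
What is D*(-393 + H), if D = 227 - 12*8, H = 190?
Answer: -26593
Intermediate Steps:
D = 131 (D = 227 - 1*96 = 227 - 96 = 131)
D*(-393 + H) = 131*(-393 + 190) = 131*(-203) = -26593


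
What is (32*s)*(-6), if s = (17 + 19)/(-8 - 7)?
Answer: 2304/5 ≈ 460.80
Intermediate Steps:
s = -12/5 (s = 36/(-15) = 36*(-1/15) = -12/5 ≈ -2.4000)
(32*s)*(-6) = (32*(-12/5))*(-6) = -384/5*(-6) = 2304/5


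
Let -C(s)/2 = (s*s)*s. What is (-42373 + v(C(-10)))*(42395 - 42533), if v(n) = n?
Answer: 5571474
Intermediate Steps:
C(s) = -2*s³ (C(s) = -2*s*s*s = -2*s²*s = -2*s³)
(-42373 + v(C(-10)))*(42395 - 42533) = (-42373 - 2*(-10)³)*(42395 - 42533) = (-42373 - 2*(-1000))*(-138) = (-42373 + 2000)*(-138) = -40373*(-138) = 5571474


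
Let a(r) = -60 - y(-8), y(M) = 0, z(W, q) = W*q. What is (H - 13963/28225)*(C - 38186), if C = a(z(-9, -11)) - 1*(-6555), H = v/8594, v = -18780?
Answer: 10300581537851/121282825 ≈ 84930.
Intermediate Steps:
a(r) = -60 (a(r) = -60 - 1*0 = -60 + 0 = -60)
H = -9390/4297 (H = -18780/8594 = -18780*1/8594 = -9390/4297 ≈ -2.1852)
C = 6495 (C = -60 - 1*(-6555) = -60 + 6555 = 6495)
(H - 13963/28225)*(C - 38186) = (-9390/4297 - 13963/28225)*(6495 - 38186) = (-9390/4297 - 13963*1/28225)*(-31691) = (-9390/4297 - 13963/28225)*(-31691) = -325031761/121282825*(-31691) = 10300581537851/121282825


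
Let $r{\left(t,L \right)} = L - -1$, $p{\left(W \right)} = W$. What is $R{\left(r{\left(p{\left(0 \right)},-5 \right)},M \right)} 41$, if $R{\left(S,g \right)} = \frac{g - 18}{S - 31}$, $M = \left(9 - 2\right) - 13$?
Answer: $\frac{984}{35} \approx 28.114$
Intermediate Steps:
$M = -6$ ($M = 7 - 13 = -6$)
$r{\left(t,L \right)} = 1 + L$ ($r{\left(t,L \right)} = L + 1 = 1 + L$)
$R{\left(S,g \right)} = \frac{-18 + g}{-31 + S}$
$R{\left(r{\left(p{\left(0 \right)},-5 \right)},M \right)} 41 = \frac{-18 - 6}{-31 + \left(1 - 5\right)} 41 = \frac{1}{-31 - 4} \left(-24\right) 41 = \frac{1}{-35} \left(-24\right) 41 = \left(- \frac{1}{35}\right) \left(-24\right) 41 = \frac{24}{35} \cdot 41 = \frac{984}{35}$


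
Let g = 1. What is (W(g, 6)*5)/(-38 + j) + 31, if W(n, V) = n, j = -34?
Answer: 2227/72 ≈ 30.931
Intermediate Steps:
(W(g, 6)*5)/(-38 + j) + 31 = (1*5)/(-38 - 34) + 31 = 5/(-72) + 31 = 5*(-1/72) + 31 = -5/72 + 31 = 2227/72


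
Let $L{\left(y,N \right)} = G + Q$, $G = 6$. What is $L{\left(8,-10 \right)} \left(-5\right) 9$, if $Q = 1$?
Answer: $-315$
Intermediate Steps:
$L{\left(y,N \right)} = 7$ ($L{\left(y,N \right)} = 6 + 1 = 7$)
$L{\left(8,-10 \right)} \left(-5\right) 9 = 7 \left(-5\right) 9 = \left(-35\right) 9 = -315$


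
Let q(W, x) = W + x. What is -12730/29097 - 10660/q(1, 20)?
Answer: -103480450/203679 ≈ -508.06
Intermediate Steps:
-12730/29097 - 10660/q(1, 20) = -12730/29097 - 10660/(1 + 20) = -12730*1/29097 - 10660/21 = -12730/29097 - 10660*1/21 = -12730/29097 - 10660/21 = -103480450/203679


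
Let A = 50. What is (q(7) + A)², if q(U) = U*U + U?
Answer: 11236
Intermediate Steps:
q(U) = U + U² (q(U) = U² + U = U + U²)
(q(7) + A)² = (7*(1 + 7) + 50)² = (7*8 + 50)² = (56 + 50)² = 106² = 11236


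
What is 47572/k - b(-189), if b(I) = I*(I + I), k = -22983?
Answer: -1641999058/22983 ≈ -71444.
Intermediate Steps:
b(I) = 2*I**2 (b(I) = I*(2*I) = 2*I**2)
47572/k - b(-189) = 47572/(-22983) - 2*(-189)**2 = 47572*(-1/22983) - 2*35721 = -47572/22983 - 1*71442 = -47572/22983 - 71442 = -1641999058/22983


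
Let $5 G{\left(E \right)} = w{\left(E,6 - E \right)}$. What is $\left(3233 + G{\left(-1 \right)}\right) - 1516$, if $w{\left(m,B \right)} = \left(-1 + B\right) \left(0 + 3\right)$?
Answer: $\frac{8603}{5} \approx 1720.6$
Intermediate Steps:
$w{\left(m,B \right)} = -3 + 3 B$ ($w{\left(m,B \right)} = \left(-1 + B\right) 3 = -3 + 3 B$)
$G{\left(E \right)} = 3 - \frac{3 E}{5}$ ($G{\left(E \right)} = \frac{-3 + 3 \left(6 - E\right)}{5} = \frac{-3 - \left(-18 + 3 E\right)}{5} = \frac{15 - 3 E}{5} = 3 - \frac{3 E}{5}$)
$\left(3233 + G{\left(-1 \right)}\right) - 1516 = \left(3233 + \left(3 - - \frac{3}{5}\right)\right) - 1516 = \left(3233 + \left(3 + \frac{3}{5}\right)\right) - 1516 = \left(3233 + \frac{18}{5}\right) - 1516 = \frac{16183}{5} - 1516 = \frac{8603}{5}$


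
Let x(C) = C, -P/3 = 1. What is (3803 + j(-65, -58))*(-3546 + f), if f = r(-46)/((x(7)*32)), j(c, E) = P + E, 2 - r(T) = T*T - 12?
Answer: -745037813/56 ≈ -1.3304e+7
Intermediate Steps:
P = -3 (P = -3*1 = -3)
r(T) = 14 - T² (r(T) = 2 - (T*T - 12) = 2 - (T² - 12) = 2 - (-12 + T²) = 2 + (12 - T²) = 14 - T²)
j(c, E) = -3 + E
f = -1051/112 (f = (14 - 1*(-46)²)/((7*32)) = (14 - 1*2116)/224 = (14 - 2116)*(1/224) = -2102*1/224 = -1051/112 ≈ -9.3839)
(3803 + j(-65, -58))*(-3546 + f) = (3803 + (-3 - 58))*(-3546 - 1051/112) = (3803 - 61)*(-398203/112) = 3742*(-398203/112) = -745037813/56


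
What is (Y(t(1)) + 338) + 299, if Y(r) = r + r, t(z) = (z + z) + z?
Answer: 643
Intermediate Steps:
t(z) = 3*z (t(z) = 2*z + z = 3*z)
Y(r) = 2*r
(Y(t(1)) + 338) + 299 = (2*(3*1) + 338) + 299 = (2*3 + 338) + 299 = (6 + 338) + 299 = 344 + 299 = 643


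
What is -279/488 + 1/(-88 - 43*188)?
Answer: -1717925/3004616 ≈ -0.57176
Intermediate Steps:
-279/488 + 1/(-88 - 43*188) = -279*1/488 + (1/188)/(-131) = -279/488 - 1/131*1/188 = -279/488 - 1/24628 = -1717925/3004616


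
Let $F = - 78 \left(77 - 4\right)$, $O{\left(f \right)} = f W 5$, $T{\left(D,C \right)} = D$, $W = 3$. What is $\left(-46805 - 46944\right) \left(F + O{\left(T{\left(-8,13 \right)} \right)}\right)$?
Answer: $545056686$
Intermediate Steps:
$O{\left(f \right)} = 15 f$ ($O{\left(f \right)} = f 3 \cdot 5 = 3 f 5 = 15 f$)
$F = -5694$ ($F = \left(-78\right) 73 = -5694$)
$\left(-46805 - 46944\right) \left(F + O{\left(T{\left(-8,13 \right)} \right)}\right) = \left(-46805 - 46944\right) \left(-5694 + 15 \left(-8\right)\right) = - 93749 \left(-5694 - 120\right) = \left(-93749\right) \left(-5814\right) = 545056686$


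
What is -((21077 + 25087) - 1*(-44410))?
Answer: -90574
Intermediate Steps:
-((21077 + 25087) - 1*(-44410)) = -(46164 + 44410) = -1*90574 = -90574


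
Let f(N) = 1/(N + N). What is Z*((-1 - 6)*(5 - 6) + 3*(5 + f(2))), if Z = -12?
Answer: -273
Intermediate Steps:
f(N) = 1/(2*N)
Z*((-1 - 6)*(5 - 6) + 3*(5 + f(2))) = -12*((-1 - 6)*(5 - 6) + 3*(5 + (1/2)/2)) = -12*(-7*(-1) + 3*(5 + (1/2)*(1/2))) = -12*(7 + 3*(5 + 1/4)) = -12*(7 + 3*(21/4)) = -12*(7 + 63/4) = -12*91/4 = -273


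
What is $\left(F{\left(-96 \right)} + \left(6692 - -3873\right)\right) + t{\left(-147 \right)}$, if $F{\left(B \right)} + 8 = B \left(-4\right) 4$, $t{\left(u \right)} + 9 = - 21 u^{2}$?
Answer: $-441705$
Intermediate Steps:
$t{\left(u \right)} = -9 - 21 u^{2}$
$F{\left(B \right)} = -8 - 16 B$ ($F{\left(B \right)} = -8 + B \left(-4\right) 4 = -8 + - 4 B 4 = -8 - 16 B$)
$\left(F{\left(-96 \right)} + \left(6692 - -3873\right)\right) + t{\left(-147 \right)} = \left(\left(-8 - -1536\right) + \left(6692 - -3873\right)\right) - \left(9 + 21 \left(-147\right)^{2}\right) = \left(\left(-8 + 1536\right) + \left(6692 + 3873\right)\right) - 453798 = \left(1528 + 10565\right) - 453798 = 12093 - 453798 = -441705$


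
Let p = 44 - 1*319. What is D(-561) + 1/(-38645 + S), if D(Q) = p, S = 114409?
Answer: -20835099/75764 ≈ -275.00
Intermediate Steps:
p = -275 (p = 44 - 319 = -275)
D(Q) = -275
D(-561) + 1/(-38645 + S) = -275 + 1/(-38645 + 114409) = -275 + 1/75764 = -20835099/75764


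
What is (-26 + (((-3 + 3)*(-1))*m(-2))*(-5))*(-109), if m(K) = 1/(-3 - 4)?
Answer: 2834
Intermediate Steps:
m(K) = -1/7 (m(K) = 1/(-7) = -1/7)
(-26 + (((-3 + 3)*(-1))*m(-2))*(-5))*(-109) = (-26 + (((-3 + 3)*(-1))*(-1/7))*(-5))*(-109) = (-26 + ((0*(-1))*(-1/7))*(-5))*(-109) = (-26 + (0*(-1/7))*(-5))*(-109) = (-26 + 0*(-5))*(-109) = (-26 + 0)*(-109) = -26*(-109) = 2834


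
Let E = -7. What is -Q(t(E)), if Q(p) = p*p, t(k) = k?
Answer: -49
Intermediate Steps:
Q(p) = p²
-Q(t(E)) = -1*(-7)² = -1*49 = -49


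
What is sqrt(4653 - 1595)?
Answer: sqrt(3058) ≈ 55.299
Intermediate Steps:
sqrt(4653 - 1595) = sqrt(3058)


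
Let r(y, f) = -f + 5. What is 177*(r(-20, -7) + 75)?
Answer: 15399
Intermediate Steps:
r(y, f) = 5 - f
177*(r(-20, -7) + 75) = 177*((5 - 1*(-7)) + 75) = 177*((5 + 7) + 75) = 177*(12 + 75) = 177*87 = 15399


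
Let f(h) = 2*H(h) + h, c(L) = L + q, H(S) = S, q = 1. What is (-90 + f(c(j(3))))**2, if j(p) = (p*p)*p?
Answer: 36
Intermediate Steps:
j(p) = p**3 (j(p) = p**2*p = p**3)
c(L) = 1 + L (c(L) = L + 1 = 1 + L)
f(h) = 3*h (f(h) = 2*h + h = 3*h)
(-90 + f(c(j(3))))**2 = (-90 + 3*(1 + 3**3))**2 = (-90 + 3*(1 + 27))**2 = (-90 + 3*28)**2 = (-90 + 84)**2 = (-6)**2 = 36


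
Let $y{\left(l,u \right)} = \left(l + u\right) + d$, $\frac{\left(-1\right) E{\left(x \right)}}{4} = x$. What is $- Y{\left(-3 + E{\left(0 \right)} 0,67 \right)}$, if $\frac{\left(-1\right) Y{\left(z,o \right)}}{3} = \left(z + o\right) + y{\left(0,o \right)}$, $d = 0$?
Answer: $393$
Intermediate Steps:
$E{\left(x \right)} = - 4 x$
$y{\left(l,u \right)} = l + u$ ($y{\left(l,u \right)} = \left(l + u\right) + 0 = l + u$)
$Y{\left(z,o \right)} = - 6 o - 3 z$ ($Y{\left(z,o \right)} = - 3 \left(\left(z + o\right) + \left(0 + o\right)\right) = - 3 \left(\left(o + z\right) + o\right) = - 3 \left(z + 2 o\right) = - 6 o - 3 z$)
$- Y{\left(-3 + E{\left(0 \right)} 0,67 \right)} = - (\left(-6\right) 67 - 3 \left(-3 + \left(-4\right) 0 \cdot 0\right)) = - (-402 - 3 \left(-3 + 0 \cdot 0\right)) = - (-402 - 3 \left(-3 + 0\right)) = - (-402 - -9) = - (-402 + 9) = \left(-1\right) \left(-393\right) = 393$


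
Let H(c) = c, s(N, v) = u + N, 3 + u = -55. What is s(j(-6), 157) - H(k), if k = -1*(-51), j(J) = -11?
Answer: -120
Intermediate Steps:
u = -58 (u = -3 - 55 = -58)
k = 51
s(N, v) = -58 + N
s(j(-6), 157) - H(k) = (-58 - 11) - 1*51 = -69 - 51 = -120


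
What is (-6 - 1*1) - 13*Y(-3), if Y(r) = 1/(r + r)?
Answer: -29/6 ≈ -4.8333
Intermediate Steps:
Y(r) = 1/(2*r)
(-6 - 1*1) - 13*Y(-3) = (-6 - 1*1) - 13/(2*(-3)) = (-6 - 1) - 13*(-1)/(2*3) = -7 - 13*(-⅙) = -7 + 13/6 = -29/6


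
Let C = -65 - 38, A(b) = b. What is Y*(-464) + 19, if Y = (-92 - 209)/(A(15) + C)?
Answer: -17249/11 ≈ -1568.1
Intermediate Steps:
C = -103
Y = 301/88 (Y = (-92 - 209)/(15 - 103) = -301/(-88) = -301*(-1/88) = 301/88 ≈ 3.4205)
Y*(-464) + 19 = (301/88)*(-464) + 19 = -17458/11 + 19 = -17249/11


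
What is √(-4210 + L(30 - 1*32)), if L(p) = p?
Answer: 18*I*√13 ≈ 64.9*I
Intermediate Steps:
√(-4210 + L(30 - 1*32)) = √(-4210 + (30 - 1*32)) = √(-4210 + (30 - 32)) = √(-4210 - 2) = √(-4212) = 18*I*√13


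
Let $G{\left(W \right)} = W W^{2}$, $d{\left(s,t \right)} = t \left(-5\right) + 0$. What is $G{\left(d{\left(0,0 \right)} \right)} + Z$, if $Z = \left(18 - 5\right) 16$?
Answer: $208$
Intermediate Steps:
$d{\left(s,t \right)} = - 5 t$ ($d{\left(s,t \right)} = - 5 t + 0 = - 5 t$)
$Z = 208$ ($Z = 13 \cdot 16 = 208$)
$G{\left(W \right)} = W^{3}$
$G{\left(d{\left(0,0 \right)} \right)} + Z = \left(\left(-5\right) 0\right)^{3} + 208 = 0^{3} + 208 = 0 + 208 = 208$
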